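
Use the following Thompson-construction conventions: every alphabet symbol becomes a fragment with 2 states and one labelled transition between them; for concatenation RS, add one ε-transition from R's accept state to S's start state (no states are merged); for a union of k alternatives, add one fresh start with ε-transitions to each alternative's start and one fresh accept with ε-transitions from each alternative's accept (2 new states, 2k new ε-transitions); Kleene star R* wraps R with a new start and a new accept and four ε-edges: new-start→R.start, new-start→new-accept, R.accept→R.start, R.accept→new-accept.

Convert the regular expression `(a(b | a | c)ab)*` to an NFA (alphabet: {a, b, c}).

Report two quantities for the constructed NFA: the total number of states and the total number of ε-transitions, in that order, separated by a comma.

Bottom-up over the parse tree:
Each of the 6 symbol leaves contributes 2 states and 0 ε-transitions.
  b | a | c : 8 states, 6 ε-transitions
  a(b | a | c)ab : 14 states, 9 ε-transitions
  (a(b | a | c)ab)* : 16 states, 13 ε-transitions

16, 13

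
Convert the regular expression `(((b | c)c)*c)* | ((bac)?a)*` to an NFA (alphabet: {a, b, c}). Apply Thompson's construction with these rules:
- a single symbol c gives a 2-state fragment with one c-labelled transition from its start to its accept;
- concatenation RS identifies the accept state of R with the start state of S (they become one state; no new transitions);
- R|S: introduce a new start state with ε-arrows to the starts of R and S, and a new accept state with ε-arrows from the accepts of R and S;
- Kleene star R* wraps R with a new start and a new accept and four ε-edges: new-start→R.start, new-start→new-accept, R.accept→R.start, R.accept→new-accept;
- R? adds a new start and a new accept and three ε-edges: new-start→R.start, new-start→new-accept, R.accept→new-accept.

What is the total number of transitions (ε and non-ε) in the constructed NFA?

Per subexpression:
Each of the 8 symbol leaves contributes 1 transition (1 symbol, 0 ε).
  b | c = 6 transitions (2 symbol, 4 ε)
  (b | c)c = 7 transitions (3 symbol, 4 ε)
  ((b | c)c)* = 11 transitions (3 symbol, 8 ε)
  ((b | c)c)*c = 12 transitions (4 symbol, 8 ε)
  (((b | c)c)*c)* = 16 transitions (4 symbol, 12 ε)
  bac = 3 transitions (3 symbol, 0 ε)
  (bac)? = 6 transitions (3 symbol, 3 ε)
  (bac)?a = 7 transitions (4 symbol, 3 ε)
  ((bac)?a)* = 11 transitions (4 symbol, 7 ε)
  (((b | c)c)*c)* | ((bac)?a)* = 31 transitions (8 symbol, 23 ε)

31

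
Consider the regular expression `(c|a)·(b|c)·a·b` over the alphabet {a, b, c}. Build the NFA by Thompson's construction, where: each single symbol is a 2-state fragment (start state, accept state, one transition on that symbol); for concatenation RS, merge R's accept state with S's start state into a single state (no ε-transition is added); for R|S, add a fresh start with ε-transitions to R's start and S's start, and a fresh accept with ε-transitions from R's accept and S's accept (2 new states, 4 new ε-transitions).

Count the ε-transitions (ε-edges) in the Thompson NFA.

8

Recursing over subexpressions:
Each of the 6 symbol leaves contributes 0 ε-transitions.
  c|a : 4 ε-transitions
  b|c : 4 ε-transitions
  (c|a)·(b|c)·a·b : 8 ε-transitions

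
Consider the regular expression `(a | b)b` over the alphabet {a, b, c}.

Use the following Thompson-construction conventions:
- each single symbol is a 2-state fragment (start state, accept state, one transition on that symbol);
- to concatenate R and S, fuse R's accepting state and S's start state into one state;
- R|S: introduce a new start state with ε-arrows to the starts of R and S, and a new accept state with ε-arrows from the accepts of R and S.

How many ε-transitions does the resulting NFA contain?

4

Building bottom-up:
Each of the 3 symbol leaves contributes 0 ε-transitions.
  a | b = 4 ε-transitions
  (a | b)b = 4 ε-transitions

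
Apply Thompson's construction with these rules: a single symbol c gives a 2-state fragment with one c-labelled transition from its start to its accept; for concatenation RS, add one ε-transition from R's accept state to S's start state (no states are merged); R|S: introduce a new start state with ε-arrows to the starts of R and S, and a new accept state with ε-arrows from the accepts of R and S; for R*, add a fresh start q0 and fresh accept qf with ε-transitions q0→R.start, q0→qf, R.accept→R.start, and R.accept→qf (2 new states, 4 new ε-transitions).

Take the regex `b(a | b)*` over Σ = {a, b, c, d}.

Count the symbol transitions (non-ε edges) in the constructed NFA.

Per subexpression:
Each of the 3 symbol leaves contributes exactly 1 symbol transition.
  a | b = 2 symbol transitions
  (a | b)* = 2 symbol transitions
  b(a | b)* = 3 symbol transitions

3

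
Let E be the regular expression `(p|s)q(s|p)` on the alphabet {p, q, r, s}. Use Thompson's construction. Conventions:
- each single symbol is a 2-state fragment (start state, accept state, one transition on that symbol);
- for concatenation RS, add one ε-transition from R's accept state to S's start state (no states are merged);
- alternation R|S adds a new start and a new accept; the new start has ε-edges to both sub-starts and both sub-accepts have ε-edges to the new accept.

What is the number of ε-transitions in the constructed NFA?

10

Building bottom-up:
Each of the 5 symbol leaves contributes 0 ε-transitions.
  p|s : 4 ε-transitions
  s|p : 4 ε-transitions
  (p|s)q(s|p) : 10 ε-transitions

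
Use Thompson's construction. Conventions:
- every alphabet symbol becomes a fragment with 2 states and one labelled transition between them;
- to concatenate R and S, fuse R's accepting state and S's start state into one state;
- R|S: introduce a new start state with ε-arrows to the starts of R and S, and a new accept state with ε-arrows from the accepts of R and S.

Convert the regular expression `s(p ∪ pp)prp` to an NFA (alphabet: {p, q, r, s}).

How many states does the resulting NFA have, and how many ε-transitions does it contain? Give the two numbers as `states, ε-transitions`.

11, 4

Recursing over subexpressions:
Each of the 7 symbol leaves contributes 2 states and 0 ε-transitions.
  pp : 3 states, 0 ε-transitions
  p ∪ pp : 7 states, 4 ε-transitions
  s(p ∪ pp)prp : 11 states, 4 ε-transitions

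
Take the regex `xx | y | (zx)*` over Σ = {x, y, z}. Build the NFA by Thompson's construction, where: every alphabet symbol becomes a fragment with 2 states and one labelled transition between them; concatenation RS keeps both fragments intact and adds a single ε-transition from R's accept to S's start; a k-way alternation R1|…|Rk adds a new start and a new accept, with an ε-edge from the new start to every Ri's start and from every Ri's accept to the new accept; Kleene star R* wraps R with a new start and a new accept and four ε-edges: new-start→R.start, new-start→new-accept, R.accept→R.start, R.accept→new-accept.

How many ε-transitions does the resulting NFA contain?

Per subexpression:
Each of the 5 symbol leaves contributes 0 ε-transitions.
  xx = 1 ε-transition
  zx = 1 ε-transition
  (zx)* = 5 ε-transitions
  xx | y | (zx)* = 12 ε-transitions

12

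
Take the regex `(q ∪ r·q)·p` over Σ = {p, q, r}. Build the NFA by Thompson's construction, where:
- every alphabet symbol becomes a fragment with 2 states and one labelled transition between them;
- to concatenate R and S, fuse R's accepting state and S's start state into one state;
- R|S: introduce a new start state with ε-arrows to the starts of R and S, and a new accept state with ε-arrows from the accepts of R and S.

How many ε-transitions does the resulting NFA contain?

4

Building bottom-up:
Each of the 4 symbol leaves contributes 0 ε-transitions.
  r·q = 0 ε-transitions
  q ∪ r·q = 4 ε-transitions
  (q ∪ r·q)·p = 4 ε-transitions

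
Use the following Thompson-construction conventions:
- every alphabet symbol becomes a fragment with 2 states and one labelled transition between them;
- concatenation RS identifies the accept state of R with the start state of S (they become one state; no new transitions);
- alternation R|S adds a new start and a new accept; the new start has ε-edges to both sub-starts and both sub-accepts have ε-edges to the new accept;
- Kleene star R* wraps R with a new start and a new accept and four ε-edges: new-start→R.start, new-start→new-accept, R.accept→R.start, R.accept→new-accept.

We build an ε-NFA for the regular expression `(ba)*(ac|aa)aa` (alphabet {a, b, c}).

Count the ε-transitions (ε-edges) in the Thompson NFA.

8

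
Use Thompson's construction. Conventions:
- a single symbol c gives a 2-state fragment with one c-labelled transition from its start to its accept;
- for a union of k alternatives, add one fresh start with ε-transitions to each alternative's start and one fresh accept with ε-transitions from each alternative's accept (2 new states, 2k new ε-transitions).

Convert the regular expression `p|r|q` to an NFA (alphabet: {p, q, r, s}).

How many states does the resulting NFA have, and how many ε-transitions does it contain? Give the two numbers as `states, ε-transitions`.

Building bottom-up:
Each of the 3 symbol leaves contributes 2 states and 0 ε-transitions.
  p|r|q : 8 states, 6 ε-transitions

8, 6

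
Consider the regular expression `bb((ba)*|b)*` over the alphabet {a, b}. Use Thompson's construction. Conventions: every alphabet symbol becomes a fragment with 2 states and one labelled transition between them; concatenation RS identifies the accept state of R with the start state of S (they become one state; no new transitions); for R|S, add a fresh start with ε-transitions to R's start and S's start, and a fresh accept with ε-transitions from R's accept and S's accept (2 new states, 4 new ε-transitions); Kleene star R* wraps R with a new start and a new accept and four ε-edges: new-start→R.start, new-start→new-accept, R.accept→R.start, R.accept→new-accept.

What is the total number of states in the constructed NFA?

Recursing over subexpressions:
Each of the 5 symbol leaves contributes a 2-state fragment.
  ba = 3 states
  (ba)* = 5 states
  (ba)*|b = 9 states
  ((ba)*|b)* = 11 states
  bb((ba)*|b)* = 13 states

13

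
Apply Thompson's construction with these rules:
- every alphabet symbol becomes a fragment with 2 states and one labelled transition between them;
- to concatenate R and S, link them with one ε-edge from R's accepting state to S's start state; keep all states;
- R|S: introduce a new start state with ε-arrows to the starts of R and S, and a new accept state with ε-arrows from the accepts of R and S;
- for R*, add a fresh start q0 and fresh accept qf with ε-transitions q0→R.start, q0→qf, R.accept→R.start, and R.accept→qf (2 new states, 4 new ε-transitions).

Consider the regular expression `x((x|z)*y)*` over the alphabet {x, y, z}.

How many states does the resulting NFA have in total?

By structural recursion:
Each of the 4 symbol leaves contributes a 2-state fragment.
  x|z : 6 states
  (x|z)* : 8 states
  (x|z)*y : 10 states
  ((x|z)*y)* : 12 states
  x((x|z)*y)* : 14 states

14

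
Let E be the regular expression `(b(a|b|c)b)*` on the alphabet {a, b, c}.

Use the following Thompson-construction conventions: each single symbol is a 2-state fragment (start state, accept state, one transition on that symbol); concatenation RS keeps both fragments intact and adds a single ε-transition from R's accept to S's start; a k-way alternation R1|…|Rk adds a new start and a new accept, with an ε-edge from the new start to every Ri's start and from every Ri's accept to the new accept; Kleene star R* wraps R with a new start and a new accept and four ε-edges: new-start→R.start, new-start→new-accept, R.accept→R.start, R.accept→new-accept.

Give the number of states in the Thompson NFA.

14

Per subexpression:
Each of the 5 symbol leaves contributes a 2-state fragment.
  a|b|c — 8 states
  b(a|b|c)b — 12 states
  (b(a|b|c)b)* — 14 states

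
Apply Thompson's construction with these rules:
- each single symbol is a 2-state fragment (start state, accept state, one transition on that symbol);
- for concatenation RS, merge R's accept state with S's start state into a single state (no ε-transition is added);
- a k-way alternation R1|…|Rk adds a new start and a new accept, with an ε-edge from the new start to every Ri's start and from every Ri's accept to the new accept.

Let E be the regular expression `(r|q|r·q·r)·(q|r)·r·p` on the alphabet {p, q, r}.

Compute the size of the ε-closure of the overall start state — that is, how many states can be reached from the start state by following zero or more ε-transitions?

4

Compute the ε-closure size of each fragment's start state recursively; a symbol fragment's start has no outgoing ε-edge, so its closure is just itself (size 1).
  r·q·r — C equals the left operand's closure size = 1 (its accept is not ε-reachable, so the closure stops there)
  r|q|r·q·r — new start ε-reaches every alternative's start; none of them accept ε, so the new accept is not reached: C = 1 + 1 + 1 + 1 = 4
  q|r — new start ε-reaches every alternative's start; none of them accept ε, so the new accept is not reached: C = 1 + 1 + 1 = 3
  (r|q|r·q·r)·(q|r)·r·p — C equals the left operand's closure size = 4 (its accept is not ε-reachable, so the closure stops there)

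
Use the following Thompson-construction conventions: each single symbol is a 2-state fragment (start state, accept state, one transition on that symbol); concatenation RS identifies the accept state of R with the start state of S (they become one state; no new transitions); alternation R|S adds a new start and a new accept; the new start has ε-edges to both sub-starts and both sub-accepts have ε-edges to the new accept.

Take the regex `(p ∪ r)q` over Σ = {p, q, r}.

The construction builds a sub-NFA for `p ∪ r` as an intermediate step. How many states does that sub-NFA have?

6

Fragment for `p ∪ r`:
Each of the 2 symbol leaves contributes a 2-state fragment.
  p ∪ r : 6 states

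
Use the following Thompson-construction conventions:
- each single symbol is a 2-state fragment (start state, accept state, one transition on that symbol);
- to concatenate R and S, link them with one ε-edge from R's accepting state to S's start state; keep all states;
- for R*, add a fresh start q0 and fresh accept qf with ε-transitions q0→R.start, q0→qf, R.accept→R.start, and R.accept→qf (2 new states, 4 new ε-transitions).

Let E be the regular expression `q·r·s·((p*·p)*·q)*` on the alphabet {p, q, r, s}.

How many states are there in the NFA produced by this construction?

Bottom-up over the parse tree:
Each of the 6 symbol leaves contributes a 2-state fragment.
  p* = 4 states
  p*·p = 6 states
  (p*·p)* = 8 states
  (p*·p)*·q = 10 states
  ((p*·p)*·q)* = 12 states
  q·r·s·((p*·p)*·q)* = 18 states

18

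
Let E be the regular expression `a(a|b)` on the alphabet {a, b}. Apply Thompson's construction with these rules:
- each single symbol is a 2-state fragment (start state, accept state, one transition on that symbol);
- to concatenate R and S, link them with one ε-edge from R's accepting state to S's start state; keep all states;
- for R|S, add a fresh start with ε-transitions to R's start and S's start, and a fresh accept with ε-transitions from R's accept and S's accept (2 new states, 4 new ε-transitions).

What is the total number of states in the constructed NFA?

Recursing over subexpressions:
Each of the 3 symbol leaves contributes a 2-state fragment.
  a|b — 6 states
  a(a|b) — 8 states

8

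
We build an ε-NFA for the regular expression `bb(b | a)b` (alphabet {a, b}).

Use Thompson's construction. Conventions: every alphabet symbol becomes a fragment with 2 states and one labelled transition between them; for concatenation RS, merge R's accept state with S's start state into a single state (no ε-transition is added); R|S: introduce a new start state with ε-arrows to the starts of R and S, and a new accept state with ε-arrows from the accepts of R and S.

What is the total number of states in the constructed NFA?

Recursing over subexpressions:
Each of the 5 symbol leaves contributes a 2-state fragment.
  b | a — 6 states
  bb(b | a)b — 9 states

9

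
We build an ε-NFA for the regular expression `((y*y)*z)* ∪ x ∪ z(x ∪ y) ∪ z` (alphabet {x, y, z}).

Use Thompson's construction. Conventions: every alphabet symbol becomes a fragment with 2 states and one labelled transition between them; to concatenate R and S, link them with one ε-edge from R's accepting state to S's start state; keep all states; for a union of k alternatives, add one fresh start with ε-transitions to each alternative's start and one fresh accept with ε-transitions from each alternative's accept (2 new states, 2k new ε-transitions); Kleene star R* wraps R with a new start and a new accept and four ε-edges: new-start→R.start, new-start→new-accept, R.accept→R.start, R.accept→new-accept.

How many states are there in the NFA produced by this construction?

26

Per subexpression:
Each of the 8 symbol leaves contributes a 2-state fragment.
  y* → 4 states
  y*y → 6 states
  (y*y)* → 8 states
  (y*y)*z → 10 states
  ((y*y)*z)* → 12 states
  x ∪ y → 6 states
  z(x ∪ y) → 8 states
  ((y*y)*z)* ∪ x ∪ z(x ∪ y) ∪ z → 26 states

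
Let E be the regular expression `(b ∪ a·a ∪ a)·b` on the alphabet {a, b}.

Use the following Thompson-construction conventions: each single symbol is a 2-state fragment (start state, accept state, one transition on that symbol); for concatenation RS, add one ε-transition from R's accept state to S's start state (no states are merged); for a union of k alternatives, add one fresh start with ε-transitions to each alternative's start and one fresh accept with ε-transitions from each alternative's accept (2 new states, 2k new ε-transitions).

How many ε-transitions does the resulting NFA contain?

8

Building bottom-up:
Each of the 5 symbol leaves contributes 0 ε-transitions.
  a·a → 1 ε-transition
  b ∪ a·a ∪ a → 7 ε-transitions
  (b ∪ a·a ∪ a)·b → 8 ε-transitions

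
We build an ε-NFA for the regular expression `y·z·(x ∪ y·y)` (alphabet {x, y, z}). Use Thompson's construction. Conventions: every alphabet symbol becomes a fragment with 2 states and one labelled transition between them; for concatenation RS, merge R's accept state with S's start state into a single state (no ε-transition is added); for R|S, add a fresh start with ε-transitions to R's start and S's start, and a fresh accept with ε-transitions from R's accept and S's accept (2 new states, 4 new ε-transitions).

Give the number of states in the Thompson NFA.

Bottom-up over the parse tree:
Each of the 5 symbol leaves contributes a 2-state fragment.
  y·y → 3 states
  x ∪ y·y → 7 states
  y·z·(x ∪ y·y) → 9 states

9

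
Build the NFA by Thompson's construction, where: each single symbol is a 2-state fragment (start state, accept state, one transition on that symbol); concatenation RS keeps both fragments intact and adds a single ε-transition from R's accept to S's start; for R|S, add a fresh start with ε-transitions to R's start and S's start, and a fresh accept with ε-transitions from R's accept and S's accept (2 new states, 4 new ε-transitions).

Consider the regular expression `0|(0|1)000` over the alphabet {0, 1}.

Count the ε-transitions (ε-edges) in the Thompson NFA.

11

Per subexpression:
Each of the 6 symbol leaves contributes 0 ε-transitions.
  0|1 : 4 ε-transitions
  (0|1)000 : 7 ε-transitions
  0|(0|1)000 : 11 ε-transitions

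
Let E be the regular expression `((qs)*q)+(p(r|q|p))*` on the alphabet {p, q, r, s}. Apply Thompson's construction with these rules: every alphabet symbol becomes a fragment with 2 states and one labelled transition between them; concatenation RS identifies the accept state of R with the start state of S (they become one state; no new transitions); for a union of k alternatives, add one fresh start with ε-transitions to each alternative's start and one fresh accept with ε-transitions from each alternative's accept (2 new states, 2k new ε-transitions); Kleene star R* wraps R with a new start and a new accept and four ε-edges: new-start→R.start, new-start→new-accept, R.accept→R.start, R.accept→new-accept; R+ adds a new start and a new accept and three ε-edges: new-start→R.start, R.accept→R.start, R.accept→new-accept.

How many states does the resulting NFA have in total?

Bottom-up over the parse tree:
Each of the 7 symbol leaves contributes a 2-state fragment.
  qs : 3 states
  (qs)* : 5 states
  (qs)*q : 6 states
  ((qs)*q)+ : 8 states
  r|q|p : 8 states
  p(r|q|p) : 9 states
  (p(r|q|p))* : 11 states
  ((qs)*q)+(p(r|q|p))* : 18 states

18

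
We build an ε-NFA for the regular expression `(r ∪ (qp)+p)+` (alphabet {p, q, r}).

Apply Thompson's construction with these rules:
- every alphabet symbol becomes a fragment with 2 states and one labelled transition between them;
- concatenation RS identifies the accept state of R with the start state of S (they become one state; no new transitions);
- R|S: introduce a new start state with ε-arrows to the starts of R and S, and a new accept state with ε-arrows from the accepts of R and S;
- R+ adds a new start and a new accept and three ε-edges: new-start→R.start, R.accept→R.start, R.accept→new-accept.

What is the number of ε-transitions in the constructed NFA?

10

By structural recursion:
Each of the 4 symbol leaves contributes 0 ε-transitions.
  qp → 0 ε-transitions
  (qp)+ → 3 ε-transitions
  (qp)+p → 3 ε-transitions
  r ∪ (qp)+p → 7 ε-transitions
  (r ∪ (qp)+p)+ → 10 ε-transitions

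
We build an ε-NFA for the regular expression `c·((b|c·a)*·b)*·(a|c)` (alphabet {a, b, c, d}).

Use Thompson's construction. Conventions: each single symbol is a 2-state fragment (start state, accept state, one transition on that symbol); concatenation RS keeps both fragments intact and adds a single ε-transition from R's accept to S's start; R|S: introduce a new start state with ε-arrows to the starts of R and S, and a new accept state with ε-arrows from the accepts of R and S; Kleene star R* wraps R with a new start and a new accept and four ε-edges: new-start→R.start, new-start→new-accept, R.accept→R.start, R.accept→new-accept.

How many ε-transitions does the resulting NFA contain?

By structural recursion:
Each of the 7 symbol leaves contributes 0 ε-transitions.
  c·a : 1 ε-transition
  b|c·a : 5 ε-transitions
  (b|c·a)* : 9 ε-transitions
  (b|c·a)*·b : 10 ε-transitions
  ((b|c·a)*·b)* : 14 ε-transitions
  a|c : 4 ε-transitions
  c·((b|c·a)*·b)*·(a|c) : 20 ε-transitions

20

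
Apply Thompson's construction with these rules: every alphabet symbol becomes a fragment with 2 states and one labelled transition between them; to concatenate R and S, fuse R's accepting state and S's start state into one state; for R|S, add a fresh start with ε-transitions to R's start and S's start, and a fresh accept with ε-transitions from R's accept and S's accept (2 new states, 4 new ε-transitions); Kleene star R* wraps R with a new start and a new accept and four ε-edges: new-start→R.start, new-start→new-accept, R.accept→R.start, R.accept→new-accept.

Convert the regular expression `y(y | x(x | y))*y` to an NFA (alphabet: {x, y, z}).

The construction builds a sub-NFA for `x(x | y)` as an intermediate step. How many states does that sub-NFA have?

7

Fragment for `x(x | y)`:
Each of the 3 symbol leaves contributes a 2-state fragment.
  x | y : 6 states
  x(x | y) : 7 states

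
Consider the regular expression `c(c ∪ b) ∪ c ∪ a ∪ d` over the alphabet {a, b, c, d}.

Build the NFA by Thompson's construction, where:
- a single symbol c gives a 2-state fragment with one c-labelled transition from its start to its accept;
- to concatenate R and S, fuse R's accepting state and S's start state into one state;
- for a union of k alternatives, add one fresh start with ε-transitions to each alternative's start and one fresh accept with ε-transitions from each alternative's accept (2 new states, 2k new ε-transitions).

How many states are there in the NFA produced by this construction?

15

Bottom-up over the parse tree:
Each of the 6 symbol leaves contributes a 2-state fragment.
  c ∪ b = 6 states
  c(c ∪ b) = 7 states
  c(c ∪ b) ∪ c ∪ a ∪ d = 15 states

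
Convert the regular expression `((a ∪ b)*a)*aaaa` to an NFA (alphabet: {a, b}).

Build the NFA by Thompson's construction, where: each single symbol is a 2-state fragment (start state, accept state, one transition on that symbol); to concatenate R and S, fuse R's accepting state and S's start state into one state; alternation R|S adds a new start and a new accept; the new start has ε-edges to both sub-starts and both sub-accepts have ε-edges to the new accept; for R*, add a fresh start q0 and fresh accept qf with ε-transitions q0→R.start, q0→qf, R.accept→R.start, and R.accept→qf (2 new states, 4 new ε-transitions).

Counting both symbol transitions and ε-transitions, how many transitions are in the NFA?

Recursing over subexpressions:
Each of the 7 symbol leaves contributes 1 transition (1 symbol, 0 ε).
  a ∪ b : 6 transitions (2 symbol, 4 ε)
  (a ∪ b)* : 10 transitions (2 symbol, 8 ε)
  (a ∪ b)*a : 11 transitions (3 symbol, 8 ε)
  ((a ∪ b)*a)* : 15 transitions (3 symbol, 12 ε)
  ((a ∪ b)*a)*aaaa : 19 transitions (7 symbol, 12 ε)

19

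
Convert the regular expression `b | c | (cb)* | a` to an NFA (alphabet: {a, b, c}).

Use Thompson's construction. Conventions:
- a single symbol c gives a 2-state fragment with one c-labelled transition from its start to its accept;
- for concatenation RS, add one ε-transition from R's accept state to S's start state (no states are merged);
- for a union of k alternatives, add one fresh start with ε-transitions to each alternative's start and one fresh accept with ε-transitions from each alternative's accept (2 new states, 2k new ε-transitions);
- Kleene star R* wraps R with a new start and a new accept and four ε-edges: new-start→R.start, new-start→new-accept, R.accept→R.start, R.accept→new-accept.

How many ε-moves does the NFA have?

Bottom-up over the parse tree:
Each of the 5 symbol leaves contributes 0 ε-transitions.
  cb : 1 ε-transition
  (cb)* : 5 ε-transitions
  b | c | (cb)* | a : 13 ε-transitions

13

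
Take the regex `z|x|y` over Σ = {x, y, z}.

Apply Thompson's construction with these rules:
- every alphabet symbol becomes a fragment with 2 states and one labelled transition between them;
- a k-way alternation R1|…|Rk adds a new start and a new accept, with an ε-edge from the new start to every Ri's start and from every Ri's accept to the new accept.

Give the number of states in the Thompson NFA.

8

Bottom-up over the parse tree:
Each of the 3 symbol leaves contributes a 2-state fragment.
  z|x|y : 8 states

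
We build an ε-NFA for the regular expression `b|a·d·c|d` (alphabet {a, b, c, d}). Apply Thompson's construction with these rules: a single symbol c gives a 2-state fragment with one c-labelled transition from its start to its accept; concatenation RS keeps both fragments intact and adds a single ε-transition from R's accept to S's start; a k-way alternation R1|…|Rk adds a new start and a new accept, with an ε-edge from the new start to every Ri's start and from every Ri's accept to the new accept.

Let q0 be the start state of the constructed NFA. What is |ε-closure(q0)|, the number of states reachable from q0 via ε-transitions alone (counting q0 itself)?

4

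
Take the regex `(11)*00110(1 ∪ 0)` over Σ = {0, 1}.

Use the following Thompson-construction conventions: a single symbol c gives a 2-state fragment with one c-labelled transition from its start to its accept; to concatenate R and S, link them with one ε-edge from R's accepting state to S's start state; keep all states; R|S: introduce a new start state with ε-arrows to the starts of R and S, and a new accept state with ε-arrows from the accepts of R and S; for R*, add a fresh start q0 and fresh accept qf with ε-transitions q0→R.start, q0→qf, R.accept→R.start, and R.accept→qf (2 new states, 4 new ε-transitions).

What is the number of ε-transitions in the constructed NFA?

Recursing over subexpressions:
Each of the 9 symbol leaves contributes 0 ε-transitions.
  11 = 1 ε-transition
  (11)* = 5 ε-transitions
  1 ∪ 0 = 4 ε-transitions
  (11)*00110(1 ∪ 0) = 15 ε-transitions

15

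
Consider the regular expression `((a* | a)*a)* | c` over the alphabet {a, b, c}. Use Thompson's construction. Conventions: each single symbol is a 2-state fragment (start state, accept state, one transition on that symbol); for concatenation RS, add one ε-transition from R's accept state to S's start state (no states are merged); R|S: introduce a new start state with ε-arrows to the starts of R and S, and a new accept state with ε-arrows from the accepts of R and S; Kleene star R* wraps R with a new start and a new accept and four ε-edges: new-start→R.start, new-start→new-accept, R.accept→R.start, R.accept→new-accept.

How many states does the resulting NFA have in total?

Recursing over subexpressions:
Each of the 4 symbol leaves contributes a 2-state fragment.
  a* = 4 states
  a* | a = 8 states
  (a* | a)* = 10 states
  (a* | a)*a = 12 states
  ((a* | a)*a)* = 14 states
  ((a* | a)*a)* | c = 18 states

18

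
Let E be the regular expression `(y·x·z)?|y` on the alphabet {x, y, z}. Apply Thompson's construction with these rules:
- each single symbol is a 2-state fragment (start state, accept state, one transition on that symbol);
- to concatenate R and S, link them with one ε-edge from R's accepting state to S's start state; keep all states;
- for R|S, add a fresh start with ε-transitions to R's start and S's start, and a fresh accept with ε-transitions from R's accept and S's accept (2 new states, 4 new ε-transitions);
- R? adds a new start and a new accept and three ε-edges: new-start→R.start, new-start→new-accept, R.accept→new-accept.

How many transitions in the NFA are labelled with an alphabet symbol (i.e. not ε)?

4

Recursing over subexpressions:
Each of the 4 symbol leaves contributes exactly 1 symbol transition.
  y·x·z : 3 symbol transitions
  (y·x·z)? : 3 symbol transitions
  (y·x·z)?|y : 4 symbol transitions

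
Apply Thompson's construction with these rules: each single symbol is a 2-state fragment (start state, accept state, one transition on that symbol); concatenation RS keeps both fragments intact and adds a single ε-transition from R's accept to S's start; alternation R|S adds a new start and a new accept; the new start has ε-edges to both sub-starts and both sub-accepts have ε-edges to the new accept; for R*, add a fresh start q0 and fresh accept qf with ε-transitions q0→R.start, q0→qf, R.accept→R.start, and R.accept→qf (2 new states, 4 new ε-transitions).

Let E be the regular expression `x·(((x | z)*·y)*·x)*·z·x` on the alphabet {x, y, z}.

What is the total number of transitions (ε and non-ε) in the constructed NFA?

Per subexpression:
Each of the 7 symbol leaves contributes 1 transition (1 symbol, 0 ε).
  x | z = 6 transitions (2 symbol, 4 ε)
  (x | z)* = 10 transitions (2 symbol, 8 ε)
  (x | z)*·y = 12 transitions (3 symbol, 9 ε)
  ((x | z)*·y)* = 16 transitions (3 symbol, 13 ε)
  ((x | z)*·y)*·x = 18 transitions (4 symbol, 14 ε)
  (((x | z)*·y)*·x)* = 22 transitions (4 symbol, 18 ε)
  x·(((x | z)*·y)*·x)*·z·x = 28 transitions (7 symbol, 21 ε)

28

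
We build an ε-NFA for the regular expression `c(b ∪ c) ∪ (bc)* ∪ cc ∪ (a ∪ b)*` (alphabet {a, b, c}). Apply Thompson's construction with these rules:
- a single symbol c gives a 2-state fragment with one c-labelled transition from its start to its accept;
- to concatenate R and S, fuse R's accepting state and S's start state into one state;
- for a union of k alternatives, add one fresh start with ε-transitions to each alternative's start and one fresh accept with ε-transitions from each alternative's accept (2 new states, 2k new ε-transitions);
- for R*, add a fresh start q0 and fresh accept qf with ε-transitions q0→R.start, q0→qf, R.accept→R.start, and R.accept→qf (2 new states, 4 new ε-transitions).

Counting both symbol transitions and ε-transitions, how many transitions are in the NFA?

33

Per subexpression:
Each of the 9 symbol leaves contributes 1 transition (1 symbol, 0 ε).
  b ∪ c — 6 transitions (2 symbol, 4 ε)
  c(b ∪ c) — 7 transitions (3 symbol, 4 ε)
  bc — 2 transitions (2 symbol, 0 ε)
  (bc)* — 6 transitions (2 symbol, 4 ε)
  cc — 2 transitions (2 symbol, 0 ε)
  a ∪ b — 6 transitions (2 symbol, 4 ε)
  (a ∪ b)* — 10 transitions (2 symbol, 8 ε)
  c(b ∪ c) ∪ (bc)* ∪ cc ∪ (a ∪ b)* — 33 transitions (9 symbol, 24 ε)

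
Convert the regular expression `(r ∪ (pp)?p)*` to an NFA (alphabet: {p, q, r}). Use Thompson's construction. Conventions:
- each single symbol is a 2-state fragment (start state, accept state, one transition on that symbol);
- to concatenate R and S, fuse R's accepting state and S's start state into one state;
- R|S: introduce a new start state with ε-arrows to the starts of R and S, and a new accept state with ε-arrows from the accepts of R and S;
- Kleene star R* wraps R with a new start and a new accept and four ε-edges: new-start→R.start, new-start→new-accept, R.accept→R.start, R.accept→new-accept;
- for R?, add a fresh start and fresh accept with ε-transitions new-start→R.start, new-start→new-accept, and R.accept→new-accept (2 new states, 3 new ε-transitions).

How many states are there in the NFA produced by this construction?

12

Bottom-up over the parse tree:
Each of the 4 symbol leaves contributes a 2-state fragment.
  pp : 3 states
  (pp)? : 5 states
  (pp)?p : 6 states
  r ∪ (pp)?p : 10 states
  (r ∪ (pp)?p)* : 12 states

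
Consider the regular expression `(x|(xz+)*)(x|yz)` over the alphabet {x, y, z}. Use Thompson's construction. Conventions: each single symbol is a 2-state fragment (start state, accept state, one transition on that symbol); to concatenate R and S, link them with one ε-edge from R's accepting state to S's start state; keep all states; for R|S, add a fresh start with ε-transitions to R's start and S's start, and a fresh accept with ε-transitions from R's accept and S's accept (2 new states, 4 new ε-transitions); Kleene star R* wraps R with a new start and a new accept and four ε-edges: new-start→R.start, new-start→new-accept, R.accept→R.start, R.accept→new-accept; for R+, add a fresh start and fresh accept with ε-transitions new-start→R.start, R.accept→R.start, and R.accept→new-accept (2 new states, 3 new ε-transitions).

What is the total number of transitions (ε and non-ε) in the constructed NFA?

24

Bottom-up over the parse tree:
Each of the 6 symbol leaves contributes 1 transition (1 symbol, 0 ε).
  z+ = 4 transitions (1 symbol, 3 ε)
  xz+ = 6 transitions (2 symbol, 4 ε)
  (xz+)* = 10 transitions (2 symbol, 8 ε)
  x|(xz+)* = 15 transitions (3 symbol, 12 ε)
  yz = 3 transitions (2 symbol, 1 ε)
  x|yz = 8 transitions (3 symbol, 5 ε)
  (x|(xz+)*)(x|yz) = 24 transitions (6 symbol, 18 ε)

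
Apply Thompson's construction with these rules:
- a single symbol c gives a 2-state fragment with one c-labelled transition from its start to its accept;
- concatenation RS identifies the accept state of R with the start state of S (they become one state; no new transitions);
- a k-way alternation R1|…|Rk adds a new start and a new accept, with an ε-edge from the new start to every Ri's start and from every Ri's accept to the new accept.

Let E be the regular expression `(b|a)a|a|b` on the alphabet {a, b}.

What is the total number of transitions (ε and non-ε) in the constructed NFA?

15

Recursing over subexpressions:
Each of the 5 symbol leaves contributes 1 transition (1 symbol, 0 ε).
  b|a : 6 transitions (2 symbol, 4 ε)
  (b|a)a : 7 transitions (3 symbol, 4 ε)
  (b|a)a|a|b : 15 transitions (5 symbol, 10 ε)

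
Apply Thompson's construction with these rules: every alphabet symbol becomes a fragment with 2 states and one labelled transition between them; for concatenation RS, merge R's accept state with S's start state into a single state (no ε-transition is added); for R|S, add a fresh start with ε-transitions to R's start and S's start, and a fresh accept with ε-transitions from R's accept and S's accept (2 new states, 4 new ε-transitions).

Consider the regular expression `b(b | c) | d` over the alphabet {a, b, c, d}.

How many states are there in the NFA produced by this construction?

11

Building bottom-up:
Each of the 4 symbol leaves contributes a 2-state fragment.
  b | c : 6 states
  b(b | c) : 7 states
  b(b | c) | d : 11 states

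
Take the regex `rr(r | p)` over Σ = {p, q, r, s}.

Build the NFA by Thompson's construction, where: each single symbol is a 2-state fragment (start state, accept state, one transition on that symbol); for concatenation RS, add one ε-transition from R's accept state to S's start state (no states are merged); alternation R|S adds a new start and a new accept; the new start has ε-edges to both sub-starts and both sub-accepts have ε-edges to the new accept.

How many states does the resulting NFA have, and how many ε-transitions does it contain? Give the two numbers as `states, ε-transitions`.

10, 6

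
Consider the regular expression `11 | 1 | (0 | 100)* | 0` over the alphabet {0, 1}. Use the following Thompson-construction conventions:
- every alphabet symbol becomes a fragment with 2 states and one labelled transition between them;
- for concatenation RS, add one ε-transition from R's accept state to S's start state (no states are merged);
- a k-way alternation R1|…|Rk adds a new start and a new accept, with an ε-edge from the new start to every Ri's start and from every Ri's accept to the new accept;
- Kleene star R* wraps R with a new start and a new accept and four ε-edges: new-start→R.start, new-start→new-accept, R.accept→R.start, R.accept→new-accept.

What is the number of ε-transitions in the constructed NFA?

By structural recursion:
Each of the 8 symbol leaves contributes 0 ε-transitions.
  11 = 1 ε-transition
  100 = 2 ε-transitions
  0 | 100 = 6 ε-transitions
  (0 | 100)* = 10 ε-transitions
  11 | 1 | (0 | 100)* | 0 = 19 ε-transitions

19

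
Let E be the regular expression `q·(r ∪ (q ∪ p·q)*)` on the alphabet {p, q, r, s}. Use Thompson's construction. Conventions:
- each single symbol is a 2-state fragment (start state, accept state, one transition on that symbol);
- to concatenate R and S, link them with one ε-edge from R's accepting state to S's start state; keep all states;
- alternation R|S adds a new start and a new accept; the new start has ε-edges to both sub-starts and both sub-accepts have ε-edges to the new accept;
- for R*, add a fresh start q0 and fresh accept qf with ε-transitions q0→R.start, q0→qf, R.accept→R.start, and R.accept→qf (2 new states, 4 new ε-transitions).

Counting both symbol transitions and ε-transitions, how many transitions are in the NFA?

19

By structural recursion:
Each of the 5 symbol leaves contributes 1 transition (1 symbol, 0 ε).
  p·q → 3 transitions (2 symbol, 1 ε)
  q ∪ p·q → 8 transitions (3 symbol, 5 ε)
  (q ∪ p·q)* → 12 transitions (3 symbol, 9 ε)
  r ∪ (q ∪ p·q)* → 17 transitions (4 symbol, 13 ε)
  q·(r ∪ (q ∪ p·q)*) → 19 transitions (5 symbol, 14 ε)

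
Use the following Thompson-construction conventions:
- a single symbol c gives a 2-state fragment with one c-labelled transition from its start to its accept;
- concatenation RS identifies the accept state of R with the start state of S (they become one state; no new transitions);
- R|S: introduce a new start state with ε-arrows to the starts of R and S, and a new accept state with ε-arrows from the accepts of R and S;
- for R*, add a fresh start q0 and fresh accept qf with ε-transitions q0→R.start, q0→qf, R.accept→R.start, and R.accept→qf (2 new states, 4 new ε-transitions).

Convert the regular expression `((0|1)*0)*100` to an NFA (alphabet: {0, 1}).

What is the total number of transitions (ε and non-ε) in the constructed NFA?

18

Per subexpression:
Each of the 6 symbol leaves contributes 1 transition (1 symbol, 0 ε).
  0|1 = 6 transitions (2 symbol, 4 ε)
  (0|1)* = 10 transitions (2 symbol, 8 ε)
  (0|1)*0 = 11 transitions (3 symbol, 8 ε)
  ((0|1)*0)* = 15 transitions (3 symbol, 12 ε)
  ((0|1)*0)*100 = 18 transitions (6 symbol, 12 ε)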